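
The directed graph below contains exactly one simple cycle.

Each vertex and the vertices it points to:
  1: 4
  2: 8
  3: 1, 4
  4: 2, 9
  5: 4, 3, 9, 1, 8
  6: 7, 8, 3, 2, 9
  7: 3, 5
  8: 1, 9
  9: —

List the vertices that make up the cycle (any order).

1, 2, 4, 8

DFS with gray/black marking from 2:
2 gray
  8 gray
    1 gray
      4 gray
        4→2: 2 is gray → back edge
Back edge closes the cycle 2 → 8 → 1 → 4 → 2; its vertices are {1, 2, 4, 8}.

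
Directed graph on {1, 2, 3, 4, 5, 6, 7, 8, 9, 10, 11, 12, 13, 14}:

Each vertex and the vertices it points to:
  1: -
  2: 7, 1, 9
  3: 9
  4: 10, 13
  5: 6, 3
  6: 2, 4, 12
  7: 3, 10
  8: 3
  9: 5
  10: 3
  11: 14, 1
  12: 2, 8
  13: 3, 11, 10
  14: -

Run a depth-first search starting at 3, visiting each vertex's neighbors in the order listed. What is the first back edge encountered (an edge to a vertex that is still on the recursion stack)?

DFS from 3 (visiting each vertex's neighbors in the order listed); mark gray on enter, black on exit:
3 gray
  9 gray
    5 gray
      6 gray
        2 gray
          7 gray
            7→3: 3 is gray → back edge
First back edge: 7 → 3.

7->3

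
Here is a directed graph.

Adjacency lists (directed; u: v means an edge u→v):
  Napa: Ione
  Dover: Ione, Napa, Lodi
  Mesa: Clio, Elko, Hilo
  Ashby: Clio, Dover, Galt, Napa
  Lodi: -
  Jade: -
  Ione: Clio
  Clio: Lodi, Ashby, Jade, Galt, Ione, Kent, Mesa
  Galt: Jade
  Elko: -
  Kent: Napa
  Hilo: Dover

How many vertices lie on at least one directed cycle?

A vertex is on a directed cycle iff it belongs to a strongly connected component of size ≥ 2 (or has a self-loop).
The vertices on cycles are {Clio, Hilo, Ione, Kent, Mesa, Napa, Ashby, Dover} — 8 in total.

8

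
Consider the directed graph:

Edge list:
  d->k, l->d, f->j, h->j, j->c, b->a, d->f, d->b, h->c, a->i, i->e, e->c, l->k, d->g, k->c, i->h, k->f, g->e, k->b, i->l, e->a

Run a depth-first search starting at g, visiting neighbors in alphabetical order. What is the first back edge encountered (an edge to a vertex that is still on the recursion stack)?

DFS from g (visiting neighbors in alphabetical order); mark gray on enter, black on exit:
g gray
  e gray
    a gray
      i gray
        i→e: e is gray → back edge
First back edge: i → e.

i→e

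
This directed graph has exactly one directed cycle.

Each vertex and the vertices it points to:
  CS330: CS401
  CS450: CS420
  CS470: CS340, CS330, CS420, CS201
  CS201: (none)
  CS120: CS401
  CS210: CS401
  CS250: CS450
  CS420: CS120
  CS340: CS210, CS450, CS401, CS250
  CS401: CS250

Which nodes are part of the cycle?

DFS with gray/black marking from CS450:
CS450 gray
  CS420 gray
    CS120 gray
      CS401 gray
        CS250 gray
          CS250→CS450: CS450 is gray → back edge
Back edge closes the cycle CS450 → CS420 → CS120 → CS401 → CS250 → CS450; its vertices are {CS120, CS250, CS401, CS420, CS450}.

CS120, CS250, CS401, CS420, CS450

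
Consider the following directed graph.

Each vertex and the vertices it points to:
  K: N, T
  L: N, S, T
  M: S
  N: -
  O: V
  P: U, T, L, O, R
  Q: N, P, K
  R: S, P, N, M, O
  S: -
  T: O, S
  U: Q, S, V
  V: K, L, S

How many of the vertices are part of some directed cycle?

A vertex is on a directed cycle iff it belongs to a strongly connected component of size ≥ 2 (or has a self-loop).
The vertices on cycles are {K, L, O, P, Q, R, T, U, V} — 9 in total.

9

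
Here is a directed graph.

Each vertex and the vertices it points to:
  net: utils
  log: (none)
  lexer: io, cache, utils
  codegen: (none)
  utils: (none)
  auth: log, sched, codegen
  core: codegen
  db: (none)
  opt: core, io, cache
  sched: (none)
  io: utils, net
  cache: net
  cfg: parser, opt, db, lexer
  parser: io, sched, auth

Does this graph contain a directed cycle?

No

DFS with white/gray/black marking, starting from opt:
opt gray
  core gray
    codegen gray
    codegen black
  core black
  io gray
    utils gray
    utils black
    net gray
      net→utils: utils black — skip
    net black
  io black
  cache gray
    cache→net: net black — skip
  cache black
opt black
log gray
log black
lexer gray
  lexer→io: io black — skip
  lexer→cache: cache black — skip
  lexer→utils: utils black — skip
lexer black
auth gray
  auth→log: log black — skip
  sched gray
  sched black
  auth→codegen: codegen black — skip
auth black
db gray
db black
cfg gray
  parser gray
    parser→io: io black — skip
    parser→sched: sched black — skip
    parser→auth: auth black — skip
  parser black
  cfg→opt: opt black — skip
  cfg→db: db black — skip
  cfg→lexer: lexer black — skip
cfg black
Every edge goes to a white or black vertex — no back edge, so the graph is acyclic.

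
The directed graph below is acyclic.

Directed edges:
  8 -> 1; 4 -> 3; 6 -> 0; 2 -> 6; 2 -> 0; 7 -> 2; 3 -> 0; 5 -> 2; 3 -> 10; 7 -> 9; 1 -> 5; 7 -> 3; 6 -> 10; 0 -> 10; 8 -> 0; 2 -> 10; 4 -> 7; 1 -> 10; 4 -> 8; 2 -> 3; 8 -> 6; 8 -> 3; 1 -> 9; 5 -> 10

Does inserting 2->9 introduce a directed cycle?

No

Adding 2→9 creates a cycle iff 9 can already reach 2.
Explore from 9: no path reaches 2. The graph stays acyclic.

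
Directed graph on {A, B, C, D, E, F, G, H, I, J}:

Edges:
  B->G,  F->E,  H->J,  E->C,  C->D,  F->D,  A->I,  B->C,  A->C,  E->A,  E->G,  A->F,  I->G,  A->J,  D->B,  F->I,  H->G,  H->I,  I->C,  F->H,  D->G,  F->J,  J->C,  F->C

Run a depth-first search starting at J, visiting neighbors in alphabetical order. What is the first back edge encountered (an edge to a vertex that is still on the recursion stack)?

B→C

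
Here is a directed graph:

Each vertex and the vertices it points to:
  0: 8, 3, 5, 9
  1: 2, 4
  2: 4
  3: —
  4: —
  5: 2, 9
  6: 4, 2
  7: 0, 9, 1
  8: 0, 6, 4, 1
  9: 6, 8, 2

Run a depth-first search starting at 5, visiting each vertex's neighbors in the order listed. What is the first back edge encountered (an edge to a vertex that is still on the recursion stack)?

0->8

DFS from 5 (visiting each vertex's neighbors in the order listed); mark gray on enter, black on exit:
5 gray
  2 gray
    4 gray
    4 black
  2 black
  9 gray
    6 gray
      6→4: 4 black — skip
      6→2: 2 black — skip
    6 black
    8 gray
      0 gray
        0→8: 8 is gray → back edge
First back edge: 0 → 8.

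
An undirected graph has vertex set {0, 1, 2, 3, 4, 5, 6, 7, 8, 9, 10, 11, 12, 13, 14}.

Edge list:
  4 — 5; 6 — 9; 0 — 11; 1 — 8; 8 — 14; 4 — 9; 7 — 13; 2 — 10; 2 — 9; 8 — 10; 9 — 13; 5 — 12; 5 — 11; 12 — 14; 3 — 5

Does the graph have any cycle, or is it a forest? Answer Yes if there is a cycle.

Yes

DFS, tracking each vertex's parent; an edge to a visited non-parent vertex closes a cycle.
Start from 0:
visit 0 (parent –)
  visit 11 (parent 0)
    visit 5 (parent 11)
      visit 4 (parent 5)
        visit 9 (parent 4)
          visit 2 (parent 9)
            2–9: parent, skip
            visit 10 (parent 2)
              10–2: parent, skip
              visit 8 (parent 10)
                visit 1 (parent 8)
                  1–8: parent, skip
                visit 14 (parent 8)
                  visit 12 (parent 14)
                    12–14: parent, skip
                    12–5: 5 visited and ≠ parent → cycle
Cycle: 5 – 4 – 9 – 2 – 10 – 8 – 14 – 12 – 5.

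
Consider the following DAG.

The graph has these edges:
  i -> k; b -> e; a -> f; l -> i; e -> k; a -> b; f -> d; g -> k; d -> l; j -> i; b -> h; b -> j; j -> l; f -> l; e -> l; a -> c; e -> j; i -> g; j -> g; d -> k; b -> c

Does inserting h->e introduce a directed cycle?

No

Adding h→e creates a cycle iff e can already reach h.
Explore from e: no path reaches h. The graph stays acyclic.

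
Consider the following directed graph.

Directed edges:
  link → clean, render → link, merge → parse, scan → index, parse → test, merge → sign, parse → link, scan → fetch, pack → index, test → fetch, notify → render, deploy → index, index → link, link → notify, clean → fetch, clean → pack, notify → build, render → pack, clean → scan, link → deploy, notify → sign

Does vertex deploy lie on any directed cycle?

deploy is on a cycle iff deploy can reach itself via ≥1 edge.
deploy → index → link → deploy — yes.

Yes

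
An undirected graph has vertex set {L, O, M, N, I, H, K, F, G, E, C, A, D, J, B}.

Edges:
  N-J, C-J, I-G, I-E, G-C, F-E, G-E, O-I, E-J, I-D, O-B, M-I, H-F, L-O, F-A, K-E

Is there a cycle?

DFS, tracking each vertex's parent; an edge to a visited non-parent vertex closes a cycle.
Start from J:
visit J (parent –)
  visit N (parent J)
    N–J: parent, skip
  visit C (parent J)
    C–J: parent, skip
    visit G (parent C)
      G–C: parent, skip
      visit I (parent G)
        visit O (parent I)
          visit L (parent O)
            L–O: parent, skip
          O–I: parent, skip
          visit B (parent O)
            B–O: parent, skip
        visit E (parent I)
          E–J: J visited and ≠ parent → cycle
Cycle: J – C – G – I – E – J.

Yes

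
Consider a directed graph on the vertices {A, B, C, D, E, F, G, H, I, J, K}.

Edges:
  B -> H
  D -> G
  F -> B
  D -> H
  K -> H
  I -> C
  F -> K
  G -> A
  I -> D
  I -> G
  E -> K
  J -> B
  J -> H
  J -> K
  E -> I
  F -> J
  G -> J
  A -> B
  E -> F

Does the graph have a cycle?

DFS with white/gray/black marking, starting from C:
C gray
C black
A gray
  B gray
    H gray
    H black
  B black
A black
D gray
  G gray
    J gray
      J→B: B black — skip
      J→H: H black — skip
      K gray
        K→H: H black — skip
      K black
    J black
    G→A: A black — skip
  G black
  D→H: H black — skip
D black
E gray
  E→K: K black — skip
  F gray
    F→B: B black — skip
    F→J: J black — skip
    F→K: K black — skip
  F black
  I gray
    I→G: G black — skip
    I→D: D black — skip
    I→C: C black — skip
  I black
E black
Every edge goes to a white or black vertex — no back edge, so the graph is acyclic.

No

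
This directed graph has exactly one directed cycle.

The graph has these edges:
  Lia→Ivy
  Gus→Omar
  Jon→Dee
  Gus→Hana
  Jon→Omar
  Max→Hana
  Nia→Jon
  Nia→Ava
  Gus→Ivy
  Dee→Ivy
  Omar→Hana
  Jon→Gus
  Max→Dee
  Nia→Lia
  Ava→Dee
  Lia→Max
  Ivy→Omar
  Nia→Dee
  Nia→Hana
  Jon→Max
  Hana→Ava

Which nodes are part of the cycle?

DFS with gray/black marking from Ava:
Ava gray
  Dee gray
    Ivy gray
      Omar gray
        Hana gray
          Hana→Ava: Ava is gray → back edge
Back edge closes the cycle Ava → Dee → Ivy → Omar → Hana → Ava; its vertices are {Ava, Dee, Ivy, Hana, Omar}.

Ava, Dee, Ivy, Hana, Omar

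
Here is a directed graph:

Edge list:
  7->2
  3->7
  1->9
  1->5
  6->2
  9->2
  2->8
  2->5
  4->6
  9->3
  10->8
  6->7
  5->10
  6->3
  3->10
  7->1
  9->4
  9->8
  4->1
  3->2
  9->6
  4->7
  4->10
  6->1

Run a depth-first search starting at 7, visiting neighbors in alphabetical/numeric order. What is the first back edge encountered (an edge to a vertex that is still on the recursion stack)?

DFS from 7 (visiting neighbors in alphabetical/numeric order); mark gray on enter, black on exit:
7 gray
  1 gray
    5 gray
      10 gray
        8 gray
        8 black
      10 black
    5 black
    9 gray
      2 gray
        2→5: 5 black — skip
        2→8: 8 black — skip
      2 black
      3 gray
        3→2: 2 black — skip
        3→7: 7 is gray → back edge
First back edge: 3 → 7.

3→7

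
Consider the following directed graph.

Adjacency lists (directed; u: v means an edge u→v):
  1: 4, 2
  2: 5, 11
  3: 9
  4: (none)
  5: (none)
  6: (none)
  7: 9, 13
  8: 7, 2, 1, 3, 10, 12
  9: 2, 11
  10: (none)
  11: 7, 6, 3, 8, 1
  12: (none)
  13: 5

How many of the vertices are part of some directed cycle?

7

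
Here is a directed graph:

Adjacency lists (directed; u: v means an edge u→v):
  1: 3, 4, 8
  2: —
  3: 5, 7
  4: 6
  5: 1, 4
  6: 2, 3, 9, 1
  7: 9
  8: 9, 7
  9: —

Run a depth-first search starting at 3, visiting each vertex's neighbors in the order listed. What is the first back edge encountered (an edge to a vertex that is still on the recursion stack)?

DFS from 3 (visiting each vertex's neighbors in the order listed); mark gray on enter, black on exit:
3 gray
  5 gray
    1 gray
      1→3: 3 is gray → back edge
First back edge: 1 → 3.

1->3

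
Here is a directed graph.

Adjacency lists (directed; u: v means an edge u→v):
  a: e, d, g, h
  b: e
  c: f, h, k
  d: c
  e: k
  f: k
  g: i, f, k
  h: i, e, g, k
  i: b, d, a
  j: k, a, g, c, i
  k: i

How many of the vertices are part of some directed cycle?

A vertex is on a directed cycle iff it belongs to a strongly connected component of size ≥ 2 (or has a self-loop).
The vertices on cycles are {a, b, c, d, e, f, g, h, i, k} — 10 in total.

10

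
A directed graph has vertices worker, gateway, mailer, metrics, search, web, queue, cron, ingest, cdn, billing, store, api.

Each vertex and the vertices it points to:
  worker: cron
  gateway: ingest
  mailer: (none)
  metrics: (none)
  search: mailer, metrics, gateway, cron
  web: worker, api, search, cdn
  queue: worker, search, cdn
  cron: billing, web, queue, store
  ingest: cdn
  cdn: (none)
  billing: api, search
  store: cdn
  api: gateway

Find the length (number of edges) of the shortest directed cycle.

For each vertex v, BFS finds the shortest path from v back to v.
The shortest such closed walk is search → cron → queue → search, length 3.

3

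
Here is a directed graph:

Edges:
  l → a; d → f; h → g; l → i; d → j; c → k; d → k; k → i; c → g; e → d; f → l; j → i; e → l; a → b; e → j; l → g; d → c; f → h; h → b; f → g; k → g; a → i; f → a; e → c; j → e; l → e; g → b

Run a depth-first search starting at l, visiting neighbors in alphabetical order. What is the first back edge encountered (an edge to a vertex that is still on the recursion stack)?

f->l

DFS from l (visiting neighbors in alphabetical order); mark gray on enter, black on exit:
l gray
  a gray
    b gray
    b black
    i gray
    i black
  a black
  e gray
    c gray
      g gray
        g→b: b black — skip
      g black
      k gray
        k→g: g black — skip
        k→i: i black — skip
      k black
    c black
    d gray
      d→c: c black — skip
      f gray
        f→a: a black — skip
        f→g: g black — skip
        h gray
          h→b: b black — skip
          h→g: g black — skip
        h black
        f→l: l is gray → back edge
First back edge: f → l.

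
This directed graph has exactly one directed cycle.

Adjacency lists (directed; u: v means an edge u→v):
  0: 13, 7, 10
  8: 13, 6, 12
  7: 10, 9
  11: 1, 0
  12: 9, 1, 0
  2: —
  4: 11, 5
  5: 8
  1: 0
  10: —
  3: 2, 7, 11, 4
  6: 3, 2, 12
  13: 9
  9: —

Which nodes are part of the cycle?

3, 4, 5, 6, 8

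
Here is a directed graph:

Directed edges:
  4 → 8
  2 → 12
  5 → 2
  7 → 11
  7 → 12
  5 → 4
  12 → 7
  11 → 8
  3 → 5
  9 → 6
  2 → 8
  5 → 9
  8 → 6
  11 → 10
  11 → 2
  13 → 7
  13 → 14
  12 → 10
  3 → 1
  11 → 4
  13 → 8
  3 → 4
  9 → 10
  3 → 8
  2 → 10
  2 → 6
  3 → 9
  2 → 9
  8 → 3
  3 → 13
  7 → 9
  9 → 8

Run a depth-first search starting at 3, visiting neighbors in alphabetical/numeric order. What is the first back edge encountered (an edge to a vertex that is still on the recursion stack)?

DFS from 3 (visiting neighbors in alphabetical/numeric order); mark gray on enter, black on exit:
3 gray
  1 gray
  1 black
  4 gray
    8 gray
      8→3: 3 is gray → back edge
First back edge: 8 → 3.

8->3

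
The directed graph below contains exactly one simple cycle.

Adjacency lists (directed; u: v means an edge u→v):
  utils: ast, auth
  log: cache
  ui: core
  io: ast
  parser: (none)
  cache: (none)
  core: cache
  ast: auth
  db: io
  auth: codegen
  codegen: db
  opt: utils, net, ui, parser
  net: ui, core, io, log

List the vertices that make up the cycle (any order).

DFS with gray/black marking from ast:
ast gray
  auth gray
    codegen gray
      db gray
        io gray
          io→ast: ast is gray → back edge
Back edge closes the cycle ast → auth → codegen → db → io → ast; its vertices are {db, io, ast, auth, codegen}.

db, io, ast, auth, codegen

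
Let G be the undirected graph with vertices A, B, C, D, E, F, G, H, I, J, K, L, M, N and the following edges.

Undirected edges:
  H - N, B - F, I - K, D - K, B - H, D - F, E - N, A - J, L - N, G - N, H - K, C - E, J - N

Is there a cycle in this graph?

DFS, tracking each vertex's parent; an edge to a visited non-parent vertex closes a cycle.
Start from A:
visit A (parent –)
  visit J (parent A)
    J–A: parent, skip
    visit N (parent J)
      visit H (parent N)
        visit K (parent H)
          K–H: parent, skip
          visit I (parent K)
            I–K: parent, skip
          visit D (parent K)
            visit F (parent D)
              F–D: parent, skip
              visit B (parent F)
                B–H: H visited and ≠ parent → cycle
Cycle: H – K – D – F – B – H.

Yes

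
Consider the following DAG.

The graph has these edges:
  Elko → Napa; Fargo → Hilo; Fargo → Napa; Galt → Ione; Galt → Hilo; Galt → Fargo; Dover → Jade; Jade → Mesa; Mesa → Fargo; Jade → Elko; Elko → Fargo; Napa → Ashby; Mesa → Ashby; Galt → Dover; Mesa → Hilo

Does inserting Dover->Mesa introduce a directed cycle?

No

Adding Dover→Mesa creates a cycle iff Mesa can already reach Dover.
Explore from Mesa: no path reaches Dover. The graph stays acyclic.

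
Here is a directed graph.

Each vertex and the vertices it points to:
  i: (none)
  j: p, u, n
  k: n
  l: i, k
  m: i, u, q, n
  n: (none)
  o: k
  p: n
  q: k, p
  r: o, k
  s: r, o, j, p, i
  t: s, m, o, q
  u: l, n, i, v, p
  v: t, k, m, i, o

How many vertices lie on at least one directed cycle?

A vertex is on a directed cycle iff it belongs to a strongly connected component of size ≥ 2 (or has a self-loop).
The vertices on cycles are {j, m, s, t, u, v} — 6 in total.

6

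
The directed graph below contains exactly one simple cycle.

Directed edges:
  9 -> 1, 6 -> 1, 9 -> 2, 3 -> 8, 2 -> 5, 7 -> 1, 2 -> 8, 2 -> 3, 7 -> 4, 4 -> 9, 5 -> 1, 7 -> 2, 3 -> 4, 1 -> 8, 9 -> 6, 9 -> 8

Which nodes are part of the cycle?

2, 3, 4, 9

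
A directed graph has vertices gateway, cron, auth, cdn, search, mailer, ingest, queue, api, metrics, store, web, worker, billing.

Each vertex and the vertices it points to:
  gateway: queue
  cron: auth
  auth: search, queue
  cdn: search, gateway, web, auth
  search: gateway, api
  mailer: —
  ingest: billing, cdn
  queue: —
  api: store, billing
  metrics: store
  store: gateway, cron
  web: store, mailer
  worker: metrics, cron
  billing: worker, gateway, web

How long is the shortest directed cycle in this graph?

For each vertex v, BFS finds the shortest path from v back to v.
The shortest such closed walk is search → api → store → cron → auth → search, length 5.

5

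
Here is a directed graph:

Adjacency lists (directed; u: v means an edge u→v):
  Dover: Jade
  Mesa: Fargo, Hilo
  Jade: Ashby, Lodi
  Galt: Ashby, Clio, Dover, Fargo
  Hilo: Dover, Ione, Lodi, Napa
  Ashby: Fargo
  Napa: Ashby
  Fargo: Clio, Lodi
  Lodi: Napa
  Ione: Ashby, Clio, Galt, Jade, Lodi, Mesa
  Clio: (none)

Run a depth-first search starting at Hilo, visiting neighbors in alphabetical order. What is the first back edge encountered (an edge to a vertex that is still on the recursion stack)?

Napa→Ashby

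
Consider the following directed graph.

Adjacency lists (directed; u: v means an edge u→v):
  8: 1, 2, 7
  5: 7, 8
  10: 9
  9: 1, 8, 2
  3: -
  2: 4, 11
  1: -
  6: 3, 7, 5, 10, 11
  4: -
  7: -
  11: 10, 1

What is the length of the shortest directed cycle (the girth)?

4

For each vertex v, BFS finds the shortest path from v back to v.
The shortest such closed walk is 10 → 9 → 2 → 11 → 10, length 4.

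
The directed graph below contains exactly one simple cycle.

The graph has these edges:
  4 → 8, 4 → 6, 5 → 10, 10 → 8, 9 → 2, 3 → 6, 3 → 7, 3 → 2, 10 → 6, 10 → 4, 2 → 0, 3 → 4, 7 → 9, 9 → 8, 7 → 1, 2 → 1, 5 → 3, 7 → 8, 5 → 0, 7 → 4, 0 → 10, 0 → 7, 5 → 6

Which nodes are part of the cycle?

0, 2, 7, 9

DFS with gray/black marking from 0:
0 gray
  7 gray
    1 gray
    1 black
    8 gray
    8 black
    4 gray
      4→8: 8 black — skip
      6 gray
      6 black
    4 black
    9 gray
      9→8: 8 black — skip
      2 gray
        2→0: 0 is gray → back edge
Back edge closes the cycle 0 → 7 → 9 → 2 → 0; its vertices are {0, 2, 7, 9}.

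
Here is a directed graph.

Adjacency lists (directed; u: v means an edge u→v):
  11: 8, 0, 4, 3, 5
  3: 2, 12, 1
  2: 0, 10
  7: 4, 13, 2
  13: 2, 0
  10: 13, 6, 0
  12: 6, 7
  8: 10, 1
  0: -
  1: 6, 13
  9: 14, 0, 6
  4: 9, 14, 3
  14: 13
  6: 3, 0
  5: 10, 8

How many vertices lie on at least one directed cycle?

11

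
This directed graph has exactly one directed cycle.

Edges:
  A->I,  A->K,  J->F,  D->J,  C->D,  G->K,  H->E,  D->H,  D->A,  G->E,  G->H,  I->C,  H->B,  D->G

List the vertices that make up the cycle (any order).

A, C, D, I

DFS with gray/black marking from D:
D gray
  J gray
    F gray
    F black
  J black
  G gray
    K gray
    K black
    E gray
    E black
    H gray
      H→E: E black — skip
      B gray
      B black
    H black
  G black
  D→H: H black — skip
  A gray
    A→K: K black — skip
    I gray
      C gray
        C→D: D is gray → back edge
Back edge closes the cycle D → A → I → C → D; its vertices are {A, C, D, I}.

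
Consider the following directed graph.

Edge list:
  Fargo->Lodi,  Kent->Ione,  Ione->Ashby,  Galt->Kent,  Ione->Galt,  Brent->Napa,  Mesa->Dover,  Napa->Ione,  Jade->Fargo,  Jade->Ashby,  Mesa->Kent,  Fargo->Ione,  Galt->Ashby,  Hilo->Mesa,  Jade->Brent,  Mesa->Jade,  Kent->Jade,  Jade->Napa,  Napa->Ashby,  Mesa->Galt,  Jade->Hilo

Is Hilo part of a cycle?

Yes

Hilo is on a cycle iff Hilo can reach itself via ≥1 edge.
Hilo → Mesa → Jade → Hilo — yes.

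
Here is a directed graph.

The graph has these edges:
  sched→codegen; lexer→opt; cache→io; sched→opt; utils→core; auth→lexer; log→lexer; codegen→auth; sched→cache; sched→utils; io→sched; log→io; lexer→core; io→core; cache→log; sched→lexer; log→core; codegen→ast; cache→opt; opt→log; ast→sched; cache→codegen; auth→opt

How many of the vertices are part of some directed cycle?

A vertex is on a directed cycle iff it belongs to a strongly connected component of size ≥ 2 (or has a self-loop).
The vertices on cycles are {io, ast, log, opt, auth, cache, lexer, sched, codegen} — 9 in total.

9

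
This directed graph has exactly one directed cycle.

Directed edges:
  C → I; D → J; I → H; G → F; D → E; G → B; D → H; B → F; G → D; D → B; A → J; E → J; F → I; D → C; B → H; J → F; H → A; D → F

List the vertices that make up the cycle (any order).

DFS with gray/black marking from I:
I gray
  H gray
    A gray
      J gray
        F gray
          F→I: I is gray → back edge
Back edge closes the cycle I → H → A → J → F → I; its vertices are {A, F, H, I, J}.

A, F, H, I, J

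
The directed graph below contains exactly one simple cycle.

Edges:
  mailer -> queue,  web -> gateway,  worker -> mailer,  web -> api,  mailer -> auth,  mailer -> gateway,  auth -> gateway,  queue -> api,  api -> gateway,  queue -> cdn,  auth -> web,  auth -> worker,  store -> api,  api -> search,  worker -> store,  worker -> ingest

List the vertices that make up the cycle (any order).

auth, mailer, worker

DFS with gray/black marking from worker:
worker gray
  store gray
    api gray
      gateway gray
      gateway black
      search gray
      search black
    api black
  store black
  mailer gray
    queue gray
      cdn gray
      cdn black
      queue→api: api black — skip
    queue black
    auth gray
      web gray
        web→gateway: gateway black — skip
        web→api: api black — skip
      web black
      auth→worker: worker is gray → back edge
Back edge closes the cycle worker → mailer → auth → worker; its vertices are {auth, mailer, worker}.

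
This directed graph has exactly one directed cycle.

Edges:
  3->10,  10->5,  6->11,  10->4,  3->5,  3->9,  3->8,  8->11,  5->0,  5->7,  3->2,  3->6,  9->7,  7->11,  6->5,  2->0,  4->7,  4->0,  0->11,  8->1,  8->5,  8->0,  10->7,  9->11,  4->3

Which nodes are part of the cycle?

3, 4, 10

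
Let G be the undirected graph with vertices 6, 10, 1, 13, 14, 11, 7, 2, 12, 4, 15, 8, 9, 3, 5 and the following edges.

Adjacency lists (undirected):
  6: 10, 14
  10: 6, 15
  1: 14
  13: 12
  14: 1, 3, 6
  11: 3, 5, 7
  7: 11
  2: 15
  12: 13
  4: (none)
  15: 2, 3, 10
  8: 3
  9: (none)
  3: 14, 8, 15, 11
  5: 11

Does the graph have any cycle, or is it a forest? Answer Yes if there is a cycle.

Yes

DFS, tracking each vertex's parent; an edge to a visited non-parent vertex closes a cycle.
Start from 2:
visit 2 (parent –)
  visit 15 (parent 2)
    15–2: parent, skip
    visit 3 (parent 15)
      visit 14 (parent 3)
        visit 1 (parent 14)
          1–14: parent, skip
        14–3: parent, skip
        visit 6 (parent 14)
          visit 10 (parent 6)
            10–6: parent, skip
            10–15: 15 visited and ≠ parent → cycle
Cycle: 15 – 3 – 14 – 6 – 10 – 15.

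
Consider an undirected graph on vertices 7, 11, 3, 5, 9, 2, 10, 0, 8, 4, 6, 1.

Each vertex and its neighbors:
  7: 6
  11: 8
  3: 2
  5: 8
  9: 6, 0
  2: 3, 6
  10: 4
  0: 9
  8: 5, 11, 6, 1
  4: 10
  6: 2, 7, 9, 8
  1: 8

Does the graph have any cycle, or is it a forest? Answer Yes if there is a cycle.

DFS, tracking each vertex's parent; an edge to a visited non-parent vertex closes a cycle.
Start from 7:
visit 7 (parent –)
  visit 6 (parent 7)
    visit 2 (parent 6)
      visit 3 (parent 2)
        3–2: parent, skip
      2–6: parent, skip
    6–7: parent, skip
    visit 9 (parent 6)
      9–6: parent, skip
      visit 0 (parent 9)
        0–9: parent, skip
    visit 8 (parent 6)
      visit 5 (parent 8)
        5–8: parent, skip
      visit 11 (parent 8)
        11–8: parent, skip
      8–6: parent, skip
      visit 1 (parent 8)
        1–8: parent, skip
visit 10 (parent –)
  visit 4 (parent 10)
    4–10: parent, skip
No non-parent visited neighbor found — the graph is a forest.

No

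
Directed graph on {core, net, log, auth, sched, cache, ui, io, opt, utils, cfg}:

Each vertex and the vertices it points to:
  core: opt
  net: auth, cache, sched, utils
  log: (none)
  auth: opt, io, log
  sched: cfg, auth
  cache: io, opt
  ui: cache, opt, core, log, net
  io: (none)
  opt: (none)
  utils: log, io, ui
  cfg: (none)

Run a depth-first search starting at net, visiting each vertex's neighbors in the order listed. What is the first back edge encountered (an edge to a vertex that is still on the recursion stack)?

DFS from net (visiting each vertex's neighbors in the order listed); mark gray on enter, black on exit:
net gray
  auth gray
    opt gray
    opt black
    io gray
    io black
    log gray
    log black
  auth black
  cache gray
    cache→io: io black — skip
    cache→opt: opt black — skip
  cache black
  sched gray
    cfg gray
    cfg black
    sched→auth: auth black — skip
  sched black
  utils gray
    utils→log: log black — skip
    utils→io: io black — skip
    ui gray
      ui→cache: cache black — skip
      ui→opt: opt black — skip
      core gray
        core→opt: opt black — skip
      core black
      ui→log: log black — skip
      ui→net: net is gray → back edge
First back edge: ui → net.

ui->net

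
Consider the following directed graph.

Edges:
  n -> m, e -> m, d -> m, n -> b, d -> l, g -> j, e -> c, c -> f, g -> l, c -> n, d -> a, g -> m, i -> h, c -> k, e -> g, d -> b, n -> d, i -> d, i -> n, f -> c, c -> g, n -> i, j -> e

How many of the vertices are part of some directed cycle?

A vertex is on a directed cycle iff it belongs to a strongly connected component of size ≥ 2 (or has a self-loop).
The vertices on cycles are {c, e, f, g, i, j, n} — 7 in total.

7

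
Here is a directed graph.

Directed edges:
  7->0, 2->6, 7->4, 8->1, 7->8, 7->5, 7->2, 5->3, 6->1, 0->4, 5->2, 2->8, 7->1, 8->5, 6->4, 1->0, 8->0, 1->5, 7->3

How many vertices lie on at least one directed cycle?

5

A vertex is on a directed cycle iff it belongs to a strongly connected component of size ≥ 2 (or has a self-loop).
The vertices on cycles are {1, 2, 5, 6, 8} — 5 in total.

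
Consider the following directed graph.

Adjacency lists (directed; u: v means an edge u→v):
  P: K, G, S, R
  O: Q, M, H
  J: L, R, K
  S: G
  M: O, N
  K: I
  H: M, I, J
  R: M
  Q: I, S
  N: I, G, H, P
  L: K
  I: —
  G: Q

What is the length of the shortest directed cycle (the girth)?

For each vertex v, BFS finds the shortest path from v back to v.
The shortest such closed walk is M → O → M, length 2.

2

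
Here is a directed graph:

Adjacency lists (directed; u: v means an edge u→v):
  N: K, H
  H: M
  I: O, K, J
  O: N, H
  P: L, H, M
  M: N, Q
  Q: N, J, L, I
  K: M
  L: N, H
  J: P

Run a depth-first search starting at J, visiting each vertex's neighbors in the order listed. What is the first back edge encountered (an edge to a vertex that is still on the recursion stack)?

M→N

DFS from J (visiting each vertex's neighbors in the order listed); mark gray on enter, black on exit:
J gray
  P gray
    L gray
      N gray
        K gray
          M gray
            M→N: N is gray → back edge
First back edge: M → N.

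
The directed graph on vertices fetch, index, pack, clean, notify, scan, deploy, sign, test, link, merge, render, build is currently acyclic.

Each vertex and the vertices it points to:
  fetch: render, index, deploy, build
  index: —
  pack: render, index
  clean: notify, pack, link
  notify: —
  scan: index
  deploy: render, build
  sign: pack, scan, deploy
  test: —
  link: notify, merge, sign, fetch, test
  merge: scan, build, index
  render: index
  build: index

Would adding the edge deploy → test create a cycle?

Adding deploy→test creates a cycle iff test can already reach deploy.
Explore from test: no path reaches deploy. The graph stays acyclic.

No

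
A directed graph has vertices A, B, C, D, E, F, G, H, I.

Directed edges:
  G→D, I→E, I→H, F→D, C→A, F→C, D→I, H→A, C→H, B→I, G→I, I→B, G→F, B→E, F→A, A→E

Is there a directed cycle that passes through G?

No

G lies on a cycle iff there is a path from G back to itself.
Exploring from G, it never reaches itself; equivalently, its strongly connected component is a singleton.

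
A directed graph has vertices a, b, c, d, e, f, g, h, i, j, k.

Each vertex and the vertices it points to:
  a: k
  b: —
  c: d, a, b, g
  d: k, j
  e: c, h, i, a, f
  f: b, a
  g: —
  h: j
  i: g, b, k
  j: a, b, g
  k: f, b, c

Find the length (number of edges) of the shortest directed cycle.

3

For each vertex v, BFS finds the shortest path from v back to v.
The shortest such closed walk is c → a → k → c, length 3.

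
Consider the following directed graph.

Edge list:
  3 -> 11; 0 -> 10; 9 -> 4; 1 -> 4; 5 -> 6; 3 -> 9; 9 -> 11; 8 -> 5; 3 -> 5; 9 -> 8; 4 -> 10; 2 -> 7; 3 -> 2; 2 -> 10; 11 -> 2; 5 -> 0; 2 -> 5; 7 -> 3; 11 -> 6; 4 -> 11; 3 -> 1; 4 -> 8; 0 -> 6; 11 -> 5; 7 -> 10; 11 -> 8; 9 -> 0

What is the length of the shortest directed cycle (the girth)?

3

For each vertex v, BFS finds the shortest path from v back to v.
The shortest such closed walk is 7 → 3 → 2 → 7, length 3.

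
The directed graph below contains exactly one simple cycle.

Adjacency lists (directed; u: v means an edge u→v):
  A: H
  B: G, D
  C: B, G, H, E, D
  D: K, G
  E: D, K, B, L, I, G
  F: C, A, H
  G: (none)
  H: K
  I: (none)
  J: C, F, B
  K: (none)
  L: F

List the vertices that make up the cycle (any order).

DFS with gray/black marking from F:
F gray
  C gray
    B gray
      G gray
      G black
      D gray
        K gray
        K black
        D→G: G black — skip
      D black
    B black
    C→G: G black — skip
    H gray
      H→K: K black — skip
    H black
    E gray
      E→D: D black — skip
      E→K: K black — skip
      E→B: B black — skip
      L gray
        L→F: F is gray → back edge
Back edge closes the cycle F → C → E → L → F; its vertices are {C, E, F, L}.

C, E, F, L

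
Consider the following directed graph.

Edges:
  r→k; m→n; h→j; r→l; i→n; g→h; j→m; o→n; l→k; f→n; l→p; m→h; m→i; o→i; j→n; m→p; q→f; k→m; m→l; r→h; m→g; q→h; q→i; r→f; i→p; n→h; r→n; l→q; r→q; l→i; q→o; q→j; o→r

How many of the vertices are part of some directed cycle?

12

A vertex is on a directed cycle iff it belongs to a strongly connected component of size ≥ 2 (or has a self-loop).
The vertices on cycles are {f, g, h, i, j, k, l, m, n, o, q, r} — 12 in total.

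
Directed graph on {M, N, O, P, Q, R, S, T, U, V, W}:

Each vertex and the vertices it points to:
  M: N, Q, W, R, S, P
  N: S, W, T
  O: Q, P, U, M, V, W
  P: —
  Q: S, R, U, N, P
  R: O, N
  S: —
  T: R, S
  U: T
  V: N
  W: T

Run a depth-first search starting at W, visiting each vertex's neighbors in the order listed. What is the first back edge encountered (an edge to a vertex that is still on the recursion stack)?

Q→R

DFS from W (visiting each vertex's neighbors in the order listed); mark gray on enter, black on exit:
W gray
  T gray
    R gray
      O gray
        Q gray
          S gray
          S black
          Q→R: R is gray → back edge
First back edge: Q → R.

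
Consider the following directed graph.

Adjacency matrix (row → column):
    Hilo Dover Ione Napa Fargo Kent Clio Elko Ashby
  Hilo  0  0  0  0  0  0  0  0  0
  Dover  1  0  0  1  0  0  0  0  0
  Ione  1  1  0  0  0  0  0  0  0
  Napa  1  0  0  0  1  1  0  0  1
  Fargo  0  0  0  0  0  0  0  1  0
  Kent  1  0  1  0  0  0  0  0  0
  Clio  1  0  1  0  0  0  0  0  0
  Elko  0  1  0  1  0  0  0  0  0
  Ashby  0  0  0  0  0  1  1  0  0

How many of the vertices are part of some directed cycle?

8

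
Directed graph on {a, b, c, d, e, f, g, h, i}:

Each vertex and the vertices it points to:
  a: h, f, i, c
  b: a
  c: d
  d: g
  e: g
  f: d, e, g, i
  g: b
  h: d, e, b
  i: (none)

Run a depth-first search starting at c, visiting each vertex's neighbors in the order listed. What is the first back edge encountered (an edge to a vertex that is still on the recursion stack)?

h→d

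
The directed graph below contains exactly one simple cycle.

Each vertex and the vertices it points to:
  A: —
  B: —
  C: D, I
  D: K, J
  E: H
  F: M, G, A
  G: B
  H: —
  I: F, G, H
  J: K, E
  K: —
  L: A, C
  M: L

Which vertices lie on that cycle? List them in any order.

C, F, I, L, M

DFS with gray/black marking from L:
L gray
  A gray
  A black
  C gray
    D gray
      K gray
      K black
      J gray
        J→K: K black — skip
        E gray
          H gray
          H black
        E black
      J black
    D black
    I gray
      F gray
        M gray
          M→L: L is gray → back edge
Back edge closes the cycle L → C → I → F → M → L; its vertices are {C, F, I, L, M}.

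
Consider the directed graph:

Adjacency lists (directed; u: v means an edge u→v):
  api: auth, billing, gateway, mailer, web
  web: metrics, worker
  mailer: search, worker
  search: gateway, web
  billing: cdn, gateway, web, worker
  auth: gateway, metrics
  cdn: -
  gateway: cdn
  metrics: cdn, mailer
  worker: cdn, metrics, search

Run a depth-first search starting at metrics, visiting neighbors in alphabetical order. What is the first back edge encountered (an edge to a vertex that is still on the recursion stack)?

web->metrics

DFS from metrics (visiting neighbors in alphabetical order); mark gray on enter, black on exit:
metrics gray
  cdn gray
  cdn black
  mailer gray
    search gray
      gateway gray
        gateway→cdn: cdn black — skip
      gateway black
      web gray
        web→metrics: metrics is gray → back edge
First back edge: web → metrics.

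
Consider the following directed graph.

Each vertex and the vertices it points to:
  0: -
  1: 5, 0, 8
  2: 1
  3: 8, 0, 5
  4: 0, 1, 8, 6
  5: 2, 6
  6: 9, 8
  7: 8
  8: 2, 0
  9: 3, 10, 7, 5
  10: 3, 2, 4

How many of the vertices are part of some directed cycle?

A vertex is on a directed cycle iff it belongs to a strongly connected component of size ≥ 2 (or has a self-loop).
The vertices on cycles are {1, 2, 3, 4, 5, 6, 7, 8, 9, 10} — 10 in total.

10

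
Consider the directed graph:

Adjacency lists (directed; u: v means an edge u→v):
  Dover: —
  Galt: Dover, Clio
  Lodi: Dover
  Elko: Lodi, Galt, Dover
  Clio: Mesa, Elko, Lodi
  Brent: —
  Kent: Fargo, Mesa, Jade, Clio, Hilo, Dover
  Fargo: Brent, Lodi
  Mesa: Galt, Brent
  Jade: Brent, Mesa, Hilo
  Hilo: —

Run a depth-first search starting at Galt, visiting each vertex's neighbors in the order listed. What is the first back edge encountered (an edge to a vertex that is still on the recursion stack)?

Mesa→Galt

DFS from Galt (visiting each vertex's neighbors in the order listed); mark gray on enter, black on exit:
Galt gray
  Dover gray
  Dover black
  Clio gray
    Mesa gray
      Mesa→Galt: Galt is gray → back edge
First back edge: Mesa → Galt.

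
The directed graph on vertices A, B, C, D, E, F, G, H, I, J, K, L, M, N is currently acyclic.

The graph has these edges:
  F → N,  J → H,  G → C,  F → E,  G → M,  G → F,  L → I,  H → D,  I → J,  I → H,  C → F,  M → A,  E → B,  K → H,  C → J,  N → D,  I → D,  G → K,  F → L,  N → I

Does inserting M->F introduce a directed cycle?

No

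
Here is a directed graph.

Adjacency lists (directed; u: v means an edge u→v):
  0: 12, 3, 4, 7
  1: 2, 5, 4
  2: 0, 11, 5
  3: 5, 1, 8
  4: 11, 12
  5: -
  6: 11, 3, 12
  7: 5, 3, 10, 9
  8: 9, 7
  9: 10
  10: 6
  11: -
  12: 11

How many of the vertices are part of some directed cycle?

9

A vertex is on a directed cycle iff it belongs to a strongly connected component of size ≥ 2 (or has a self-loop).
The vertices on cycles are {0, 1, 2, 3, 6, 7, 8, 9, 10} — 9 in total.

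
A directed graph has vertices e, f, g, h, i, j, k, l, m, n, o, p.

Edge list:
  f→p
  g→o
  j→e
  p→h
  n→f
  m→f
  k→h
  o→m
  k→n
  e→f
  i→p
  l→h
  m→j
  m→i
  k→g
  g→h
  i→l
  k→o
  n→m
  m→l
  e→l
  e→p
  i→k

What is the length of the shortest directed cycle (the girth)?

4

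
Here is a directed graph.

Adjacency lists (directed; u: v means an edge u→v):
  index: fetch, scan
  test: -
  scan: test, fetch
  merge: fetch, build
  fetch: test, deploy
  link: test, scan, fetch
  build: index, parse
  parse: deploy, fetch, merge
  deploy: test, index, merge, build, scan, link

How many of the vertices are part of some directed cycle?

8

A vertex is on a directed cycle iff it belongs to a strongly connected component of size ≥ 2 (or has a self-loop).
The vertices on cycles are {link, scan, build, fetch, index, merge, parse, deploy} — 8 in total.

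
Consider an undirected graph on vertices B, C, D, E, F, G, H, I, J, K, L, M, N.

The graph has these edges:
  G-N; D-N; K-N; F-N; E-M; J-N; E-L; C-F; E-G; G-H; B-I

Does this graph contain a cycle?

No

DFS, tracking each vertex's parent; an edge to a visited non-parent vertex closes a cycle.
Start from I:
visit I (parent –)
  visit B (parent I)
    B–I: parent, skip
visit C (parent –)
  visit F (parent C)
    F–C: parent, skip
    visit N (parent F)
      visit K (parent N)
        K–N: parent, skip
      visit G (parent N)
        G–N: parent, skip
        visit H (parent G)
          H–G: parent, skip
        visit E (parent G)
          visit L (parent E)
            L–E: parent, skip
          visit M (parent E)
            M–E: parent, skip
          E–G: parent, skip
      visit D (parent N)
        D–N: parent, skip
      visit J (parent N)
        J–N: parent, skip
      N–F: parent, skip
No non-parent visited neighbor found — the graph is a forest.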